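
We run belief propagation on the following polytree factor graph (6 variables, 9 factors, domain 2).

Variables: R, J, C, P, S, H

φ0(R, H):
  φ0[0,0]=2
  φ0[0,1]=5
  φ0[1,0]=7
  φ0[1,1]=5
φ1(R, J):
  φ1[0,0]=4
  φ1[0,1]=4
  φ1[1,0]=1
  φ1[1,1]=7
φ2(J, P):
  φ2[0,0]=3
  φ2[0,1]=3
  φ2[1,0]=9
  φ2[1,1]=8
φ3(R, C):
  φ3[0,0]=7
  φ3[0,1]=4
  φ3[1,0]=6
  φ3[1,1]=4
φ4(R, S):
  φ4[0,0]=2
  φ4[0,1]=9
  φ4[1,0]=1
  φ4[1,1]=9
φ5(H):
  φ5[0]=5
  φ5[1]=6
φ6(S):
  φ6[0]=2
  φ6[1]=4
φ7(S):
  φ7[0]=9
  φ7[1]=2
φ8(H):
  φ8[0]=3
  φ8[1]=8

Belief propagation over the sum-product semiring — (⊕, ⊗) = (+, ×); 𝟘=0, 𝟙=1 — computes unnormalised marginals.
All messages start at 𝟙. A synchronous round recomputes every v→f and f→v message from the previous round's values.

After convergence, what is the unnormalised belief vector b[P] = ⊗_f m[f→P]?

b[P] = [35889480, 32432940]

init: all messages = 𝟙 over 2 values
r1 m[φ0→R] = [7, 12]
r1 m[φ0→H] = [9, 10]
r1 m[φ1→R] = [8, 8]
r1 m[φ1→J] = [5, 11]
r1 m[φ2→J] = [6, 17]
r1 m[φ2→P] = [12, 11]
r1 m[φ3→R] = [11, 10]
r1 m[φ3→C] = [13, 8]
r1 m[φ4→R] = [11, 10]
r1 m[φ4→S] = [3, 18]
r1 m[φ5→H] = [5, 6]
r1 m[φ6→S] = [2, 4]
r1 m[φ7→S] = [9, 2]
r1 m[φ8→H] = [3, 8]
r1 m[R→φ0] = [1, 1]
r1 m[R→φ1] = [1, 1]
r1 m[R→φ3] = [1, 1]
r1 m[R→φ4] = [1, 1]
r1 m[J→φ1] = [1, 1]
r1 m[J→φ2] = [1, 1]
r1 m[C→φ3] = [1, 1]
r1 m[P→φ2] = [1, 1]
r1 m[S→φ4] = [1, 1]
r1 m[S→φ6] = [1, 1]
r1 m[S→φ7] = [1, 1]
r1 m[H→φ0] = [1, 1]
r1 m[H→φ5] = [1, 1]
r1 m[H→φ8] = [1, 1]
r2 m[φ0→R] = [7, 12]
r2 m[φ0→H] = [9, 10]
r2 m[φ1→R] = [8, 8]
r2 m[φ1→J] = [5, 11]
r2 m[φ2→J] = [6, 17]
r2 m[φ2→P] = [12, 11]
r2 m[φ3→R] = [11, 10]
r2 m[φ3→C] = [13, 8]
r2 m[φ4→R] = [11, 10]
r2 m[φ4→S] = [3, 18]
r2 m[φ5→H] = [5, 6]
r2 m[φ6→S] = [2, 4]
r2 m[φ7→S] = [9, 2]
r2 m[φ8→H] = [3, 8]
r2 m[R→φ0] = [968, 800]
r2 m[R→φ1] = [847, 1200]
r2 m[R→φ3] = [616, 960]
r2 m[R→φ4] = [616, 960]
r2 m[J→φ1] = [6, 17]
r2 m[J→φ2] = [5, 11]
r2 m[C→φ3] = [1, 1]
r2 m[P→φ2] = [1, 1]
r2 m[S→φ4] = [18, 8]
r2 m[S→φ6] = [27, 36]
r2 m[S→φ7] = [6, 72]
r2 m[H→φ0] = [15, 48]
r2 m[H→φ5] = [27, 80]
r2 m[H→φ8] = [45, 60]
r3 m[φ0→R] = [270, 345]
r3 m[φ0→H] = [7536, 8840]
r3 m[φ1→R] = [92, 125]
r3 m[φ1→J] = [4588, 11788]
r3 m[φ2→J] = [6, 17]
r3 m[φ2→P] = [114, 103]
r3 m[φ3→R] = [11, 10]
r3 m[φ3→C] = [10072, 6304]
r3 m[φ4→R] = [108, 90]
r3 m[φ4→S] = [2192, 14184]
r3 m[φ5→H] = [5, 6]
r3 m[φ6→S] = [2, 4]
r3 m[φ7→S] = [9, 2]
r3 m[φ8→H] = [3, 8]
r3 m[R→φ0] = [968, 800]
r3 m[R→φ1] = [847, 1200]
r3 m[R→φ3] = [616, 960]
r3 m[R→φ4] = [616, 960]
r3 m[J→φ1] = [6, 17]
r3 m[J→φ2] = [5, 11]
r3 m[C→φ3] = [1, 1]
r3 m[P→φ2] = [1, 1]
r3 m[S→φ4] = [18, 8]
r3 m[S→φ6] = [27, 36]
r3 m[S→φ7] = [6, 72]
r3 m[H→φ0] = [15, 48]
r3 m[H→φ5] = [27, 80]
r3 m[H→φ8] = [45, 60]
r4 m[φ0→R] = [270, 345]
r4 m[φ0→H] = [7536, 8840]
r4 m[φ1→R] = [92, 125]
r4 m[φ1→J] = [4588, 11788]
r4 m[φ2→J] = [6, 17]
r4 m[φ2→P] = [114, 103]
r4 m[φ3→R] = [11, 10]
r4 m[φ3→C] = [10072, 6304]
r4 m[φ4→R] = [108, 90]
r4 m[φ4→S] = [2192, 14184]
r4 m[φ5→H] = [5, 6]
r4 m[φ6→S] = [2, 4]
r4 m[φ7→S] = [9, 2]
r4 m[φ8→H] = [3, 8]
r4 m[R→φ0] = [109296, 112500]
r4 m[R→φ1] = [320760, 310500]
r4 m[R→φ3] = [2682720, 3881250]
r4 m[R→φ4] = [273240, 431250]
r4 m[J→φ1] = [6, 17]
r4 m[J→φ2] = [4588, 11788]
r4 m[C→φ3] = [1, 1]
r4 m[P→φ2] = [1, 1]
r4 m[S→φ4] = [18, 8]
r4 m[S→φ6] = [19728, 28368]
r4 m[S→φ7] = [4384, 56736]
r4 m[H→φ0] = [15, 48]
r4 m[H→φ5] = [22608, 70720]
r4 m[H→φ8] = [37680, 53040]
r5 m[φ0→R] = [270, 345]
r5 m[φ0→H] = [1006092, 1108980]
r5 m[φ1→R] = [92, 125]
r5 m[φ1→J] = [1593540, 3456540]
r5 m[φ2→J] = [6, 17]
r5 m[φ2→P] = [119856, 108068]
r5 m[φ3→R] = [11, 10]
r5 m[φ3→C] = [42066540, 26255880]
r5 m[φ4→R] = [108, 90]
r5 m[φ4→S] = [977730, 6340410]
r5 m[φ5→H] = [5, 6]
r5 m[φ6→S] = [2, 4]
r5 m[φ7→S] = [9, 2]
r5 m[φ8→H] = [3, 8]
r5 m[R→φ0] = [109296, 112500]
r5 m[R→φ1] = [320760, 310500]
r5 m[R→φ3] = [2682720, 3881250]
r5 m[R→φ4] = [273240, 431250]
r5 m[J→φ1] = [6, 17]
r5 m[J→φ2] = [4588, 11788]
r5 m[C→φ3] = [1, 1]
r5 m[P→φ2] = [1, 1]
r5 m[S→φ4] = [18, 8]
r5 m[S→φ6] = [19728, 28368]
r5 m[S→φ7] = [4384, 56736]
r5 m[H→φ0] = [15, 48]
r5 m[H→φ5] = [22608, 70720]
r5 m[H→φ8] = [37680, 53040]
r6 m[φ0→R] = [270, 345]
r6 m[φ0→H] = [1006092, 1108980]
r6 m[φ1→R] = [92, 125]
r6 m[φ1→J] = [1593540, 3456540]
r6 m[φ2→J] = [6, 17]
r6 m[φ2→P] = [119856, 108068]
r6 m[φ3→R] = [11, 10]
r6 m[φ3→C] = [42066540, 26255880]
r6 m[φ4→R] = [108, 90]
r6 m[φ4→S] = [977730, 6340410]
r6 m[φ5→H] = [5, 6]
r6 m[φ6→S] = [2, 4]
r6 m[φ7→S] = [9, 2]
r6 m[φ8→H] = [3, 8]
r6 m[R→φ0] = [109296, 112500]
r6 m[R→φ1] = [320760, 310500]
r6 m[R→φ3] = [2682720, 3881250]
r6 m[R→φ4] = [273240, 431250]
r6 m[J→φ1] = [6, 17]
r6 m[J→φ2] = [1593540, 3456540]
r6 m[C→φ3] = [1, 1]
r6 m[P→φ2] = [1, 1]
r6 m[S→φ4] = [18, 8]
r6 m[S→φ6] = [8799570, 12680820]
r6 m[S→φ7] = [1955460, 25361640]
r6 m[H→φ0] = [15, 48]
r6 m[H→φ5] = [3018276, 8871840]
r6 m[H→φ8] = [5030460, 6653880]
r7 m[φ0→R] = [270, 345]
r7 m[φ0→H] = [1006092, 1108980]
r7 m[φ1→R] = [92, 125]
r7 m[φ1→J] = [1593540, 3456540]
r7 m[φ2→J] = [6, 17]
r7 m[φ2→P] = [35889480, 32432940]
r7 m[φ3→R] = [11, 10]
r7 m[φ3→C] = [42066540, 26255880]
r7 m[φ4→R] = [108, 90]
r7 m[φ4→S] = [977730, 6340410]
r7 m[φ5→H] = [5, 6]
r7 m[φ6→S] = [2, 4]
r7 m[φ7→S] = [9, 2]
r7 m[φ8→H] = [3, 8]
r7 m[R→φ0] = [109296, 112500]
r7 m[R→φ1] = [320760, 310500]
r7 m[R→φ3] = [2682720, 3881250]
r7 m[R→φ4] = [273240, 431250]
r7 m[J→φ1] = [6, 17]
r7 m[J→φ2] = [1593540, 3456540]
r7 m[C→φ3] = [1, 1]
r7 m[P→φ2] = [1, 1]
r7 m[S→φ4] = [18, 8]
r7 m[S→φ6] = [8799570, 12680820]
r7 m[S→φ7] = [1955460, 25361640]
r7 m[H→φ0] = [15, 48]
r7 m[H→φ5] = [3018276, 8871840]
r7 m[H→φ8] = [5030460, 6653880]
r8 m[φ0→R] = [270, 345]
r8 m[φ0→H] = [1006092, 1108980]
r8 m[φ1→R] = [92, 125]
r8 m[φ1→J] = [1593540, 3456540]
r8 m[φ2→J] = [6, 17]
r8 m[φ2→P] = [35889480, 32432940]
r8 m[φ3→R] = [11, 10]
r8 m[φ3→C] = [42066540, 26255880]
r8 m[φ4→R] = [108, 90]
r8 m[φ4→S] = [977730, 6340410]
r8 m[φ5→H] = [5, 6]
r8 m[φ6→S] = [2, 4]
r8 m[φ7→S] = [9, 2]
r8 m[φ8→H] = [3, 8]
r8 m[R→φ0] = [109296, 112500]
r8 m[R→φ1] = [320760, 310500]
r8 m[R→φ3] = [2682720, 3881250]
r8 m[R→φ4] = [273240, 431250]
r8 m[J→φ1] = [6, 17]
r8 m[J→φ2] = [1593540, 3456540]
r8 m[C→φ3] = [1, 1]
r8 m[P→φ2] = [1, 1]
r8 m[S→φ4] = [18, 8]
r8 m[S→φ6] = [8799570, 12680820]
r8 m[S→φ7] = [1955460, 25361640]
r8 m[H→φ0] = [15, 48]
r8 m[H→φ5] = [3018276, 8871840]
r8 m[H→φ8] = [5030460, 6653880]
fixed point reached at round 8
b[P] = ⊗ incoming = [35889480, 32432940]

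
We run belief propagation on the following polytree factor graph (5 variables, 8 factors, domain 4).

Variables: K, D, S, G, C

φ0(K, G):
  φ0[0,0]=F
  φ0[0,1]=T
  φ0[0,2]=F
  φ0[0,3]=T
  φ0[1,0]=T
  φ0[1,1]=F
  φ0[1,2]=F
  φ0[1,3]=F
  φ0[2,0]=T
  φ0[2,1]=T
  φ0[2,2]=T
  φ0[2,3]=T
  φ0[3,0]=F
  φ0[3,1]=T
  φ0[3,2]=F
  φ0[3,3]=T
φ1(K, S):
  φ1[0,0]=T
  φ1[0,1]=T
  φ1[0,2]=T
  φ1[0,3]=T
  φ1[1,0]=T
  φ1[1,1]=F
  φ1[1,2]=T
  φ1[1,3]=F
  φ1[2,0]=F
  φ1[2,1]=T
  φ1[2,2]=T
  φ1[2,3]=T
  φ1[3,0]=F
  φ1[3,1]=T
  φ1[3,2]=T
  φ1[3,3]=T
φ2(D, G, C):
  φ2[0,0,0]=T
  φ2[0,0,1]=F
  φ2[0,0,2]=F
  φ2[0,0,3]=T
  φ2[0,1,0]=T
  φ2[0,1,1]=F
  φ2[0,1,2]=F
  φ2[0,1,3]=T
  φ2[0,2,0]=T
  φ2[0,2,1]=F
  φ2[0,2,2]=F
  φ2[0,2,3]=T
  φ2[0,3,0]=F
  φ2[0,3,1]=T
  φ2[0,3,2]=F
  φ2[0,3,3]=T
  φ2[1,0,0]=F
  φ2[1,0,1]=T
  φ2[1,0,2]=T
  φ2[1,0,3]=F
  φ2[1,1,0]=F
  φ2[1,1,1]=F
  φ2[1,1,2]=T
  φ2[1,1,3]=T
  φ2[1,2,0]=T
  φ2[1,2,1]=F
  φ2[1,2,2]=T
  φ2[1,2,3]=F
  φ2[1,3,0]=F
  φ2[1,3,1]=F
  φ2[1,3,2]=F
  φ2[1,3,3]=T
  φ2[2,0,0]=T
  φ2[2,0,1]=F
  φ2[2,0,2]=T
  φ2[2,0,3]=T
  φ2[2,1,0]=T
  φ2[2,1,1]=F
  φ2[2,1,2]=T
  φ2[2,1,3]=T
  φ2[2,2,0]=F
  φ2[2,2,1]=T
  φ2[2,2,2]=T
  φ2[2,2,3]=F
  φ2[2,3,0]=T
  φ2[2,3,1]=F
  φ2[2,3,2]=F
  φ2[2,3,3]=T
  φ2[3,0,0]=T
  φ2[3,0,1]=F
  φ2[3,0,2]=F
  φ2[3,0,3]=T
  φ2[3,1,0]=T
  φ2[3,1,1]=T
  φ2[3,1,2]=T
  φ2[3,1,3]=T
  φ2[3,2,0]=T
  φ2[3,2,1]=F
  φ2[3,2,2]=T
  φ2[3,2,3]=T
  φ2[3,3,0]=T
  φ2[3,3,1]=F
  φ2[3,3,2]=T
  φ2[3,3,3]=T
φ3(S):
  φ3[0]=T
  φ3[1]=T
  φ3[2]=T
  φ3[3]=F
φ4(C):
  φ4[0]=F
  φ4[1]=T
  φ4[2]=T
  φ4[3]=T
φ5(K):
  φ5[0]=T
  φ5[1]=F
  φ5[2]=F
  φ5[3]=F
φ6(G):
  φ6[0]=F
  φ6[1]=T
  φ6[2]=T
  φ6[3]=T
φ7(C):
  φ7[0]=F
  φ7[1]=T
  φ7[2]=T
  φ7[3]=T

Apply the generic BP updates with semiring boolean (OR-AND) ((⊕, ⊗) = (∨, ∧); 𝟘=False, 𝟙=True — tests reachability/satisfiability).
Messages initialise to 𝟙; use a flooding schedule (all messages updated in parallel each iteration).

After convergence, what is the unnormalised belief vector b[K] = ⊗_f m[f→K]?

init: all messages = 𝟙 over 4 values
r1 m[φ0→K] = [T, T, T, T]
r1 m[φ0→G] = [T, T, T, T]
r1 m[φ1→K] = [T, T, T, T]
r1 m[φ1→S] = [T, T, T, T]
r1 m[φ2→D] = [T, T, T, T]
r1 m[φ2→G] = [T, T, T, T]
r1 m[φ2→C] = [T, T, T, T]
r1 m[φ3→S] = [T, T, T, F]
r1 m[φ4→C] = [F, T, T, T]
r1 m[φ5→K] = [T, F, F, F]
r1 m[φ6→G] = [F, T, T, T]
r1 m[φ7→C] = [F, T, T, T]
r1 m[K→φ0] = [T, T, T, T]
r1 m[K→φ1] = [T, T, T, T]
r1 m[K→φ5] = [T, T, T, T]
r1 m[D→φ2] = [T, T, T, T]
r1 m[S→φ1] = [T, T, T, T]
r1 m[S→φ3] = [T, T, T, T]
r1 m[G→φ0] = [T, T, T, T]
r1 m[G→φ2] = [T, T, T, T]
r1 m[G→φ6] = [T, T, T, T]
r1 m[C→φ2] = [T, T, T, T]
r1 m[C→φ4] = [T, T, T, T]
r1 m[C→φ7] = [T, T, T, T]
r2 m[φ0→K] = [T, T, T, T]
r2 m[φ0→G] = [T, T, T, T]
r2 m[φ1→K] = [T, T, T, T]
r2 m[φ1→S] = [T, T, T, T]
r2 m[φ2→D] = [T, T, T, T]
r2 m[φ2→G] = [T, T, T, T]
r2 m[φ2→C] = [T, T, T, T]
r2 m[φ3→S] = [T, T, T, F]
r2 m[φ4→C] = [F, T, T, T]
r2 m[φ5→K] = [T, F, F, F]
r2 m[φ6→G] = [F, T, T, T]
r2 m[φ7→C] = [F, T, T, T]
r2 m[K→φ0] = [T, F, F, F]
r2 m[K→φ1] = [T, F, F, F]
r2 m[K→φ5] = [T, T, T, T]
r2 m[D→φ2] = [T, T, T, T]
r2 m[S→φ1] = [T, T, T, F]
r2 m[S→φ3] = [T, T, T, T]
r2 m[G→φ0] = [F, T, T, T]
r2 m[G→φ2] = [F, T, T, T]
r2 m[G→φ6] = [T, T, T, T]
r2 m[C→φ2] = [F, T, T, T]
r2 m[C→φ4] = [F, T, T, T]
r2 m[C→φ7] = [F, T, T, T]
r3 m[φ0→K] = [T, F, T, T]
r3 m[φ0→G] = [F, T, F, T]
r3 m[φ1→K] = [T, T, T, T]
r3 m[φ1→S] = [T, T, T, T]
r3 m[φ2→D] = [T, T, T, T]
r3 m[φ2→G] = [T, T, T, T]
r3 m[φ2→C] = [T, T, T, T]
r3 m[φ3→S] = [T, T, T, F]
r3 m[φ4→C] = [F, T, T, T]
r3 m[φ5→K] = [T, F, F, F]
r3 m[φ6→G] = [F, T, T, T]
r3 m[φ7→C] = [F, T, T, T]
r3 m[K→φ0] = [T, F, F, F]
r3 m[K→φ1] = [T, F, F, F]
r3 m[K→φ5] = [T, T, T, T]
r3 m[D→φ2] = [T, T, T, T]
r3 m[S→φ1] = [T, T, T, F]
r3 m[S→φ3] = [T, T, T, T]
r3 m[G→φ0] = [F, T, T, T]
r3 m[G→φ2] = [F, T, T, T]
r3 m[G→φ6] = [T, T, T, T]
r3 m[C→φ2] = [F, T, T, T]
r3 m[C→φ4] = [F, T, T, T]
r3 m[C→φ7] = [F, T, T, T]
r4 m[φ0→K] = [T, F, T, T]
r4 m[φ0→G] = [F, T, F, T]
r4 m[φ1→K] = [T, T, T, T]
r4 m[φ1→S] = [T, T, T, T]
r4 m[φ2→D] = [T, T, T, T]
r4 m[φ2→G] = [T, T, T, T]
r4 m[φ2→C] = [T, T, T, T]
r4 m[φ3→S] = [T, T, T, F]
r4 m[φ4→C] = [F, T, T, T]
r4 m[φ5→K] = [T, F, F, F]
r4 m[φ6→G] = [F, T, T, T]
r4 m[φ7→C] = [F, T, T, T]
r4 m[K→φ0] = [T, F, F, F]
r4 m[K→φ1] = [T, F, F, F]
r4 m[K→φ5] = [T, F, T, T]
r4 m[D→φ2] = [T, T, T, T]
r4 m[S→φ1] = [T, T, T, F]
r4 m[S→φ3] = [T, T, T, T]
r4 m[G→φ0] = [F, T, T, T]
r4 m[G→φ2] = [F, T, F, T]
r4 m[G→φ6] = [F, T, F, T]
r4 m[C→φ2] = [F, T, T, T]
r4 m[C→φ4] = [F, T, T, T]
r4 m[C→φ7] = [F, T, T, T]
r5 m[φ0→K] = [T, F, T, T]
r5 m[φ0→G] = [F, T, F, T]
r5 m[φ1→K] = [T, T, T, T]
r5 m[φ1→S] = [T, T, T, T]
r5 m[φ2→D] = [T, T, T, T]
r5 m[φ2→G] = [T, T, T, T]
r5 m[φ2→C] = [T, T, T, T]
r5 m[φ3→S] = [T, T, T, F]
r5 m[φ4→C] = [F, T, T, T]
r5 m[φ5→K] = [T, F, F, F]
r5 m[φ6→G] = [F, T, T, T]
r5 m[φ7→C] = [F, T, T, T]
r5 m[K→φ0] = [T, F, F, F]
r5 m[K→φ1] = [T, F, F, F]
r5 m[K→φ5] = [T, F, T, T]
r5 m[D→φ2] = [T, T, T, T]
r5 m[S→φ1] = [T, T, T, F]
r5 m[S→φ3] = [T, T, T, T]
r5 m[G→φ0] = [F, T, T, T]
r5 m[G→φ2] = [F, T, F, T]
r5 m[G→φ6] = [F, T, F, T]
r5 m[C→φ2] = [F, T, T, T]
r5 m[C→φ4] = [F, T, T, T]
r5 m[C→φ7] = [F, T, T, T]
fixed point reached at round 5
b[K] = ⊗ incoming = [T, F, F, F]

b[K] = [T, F, F, F]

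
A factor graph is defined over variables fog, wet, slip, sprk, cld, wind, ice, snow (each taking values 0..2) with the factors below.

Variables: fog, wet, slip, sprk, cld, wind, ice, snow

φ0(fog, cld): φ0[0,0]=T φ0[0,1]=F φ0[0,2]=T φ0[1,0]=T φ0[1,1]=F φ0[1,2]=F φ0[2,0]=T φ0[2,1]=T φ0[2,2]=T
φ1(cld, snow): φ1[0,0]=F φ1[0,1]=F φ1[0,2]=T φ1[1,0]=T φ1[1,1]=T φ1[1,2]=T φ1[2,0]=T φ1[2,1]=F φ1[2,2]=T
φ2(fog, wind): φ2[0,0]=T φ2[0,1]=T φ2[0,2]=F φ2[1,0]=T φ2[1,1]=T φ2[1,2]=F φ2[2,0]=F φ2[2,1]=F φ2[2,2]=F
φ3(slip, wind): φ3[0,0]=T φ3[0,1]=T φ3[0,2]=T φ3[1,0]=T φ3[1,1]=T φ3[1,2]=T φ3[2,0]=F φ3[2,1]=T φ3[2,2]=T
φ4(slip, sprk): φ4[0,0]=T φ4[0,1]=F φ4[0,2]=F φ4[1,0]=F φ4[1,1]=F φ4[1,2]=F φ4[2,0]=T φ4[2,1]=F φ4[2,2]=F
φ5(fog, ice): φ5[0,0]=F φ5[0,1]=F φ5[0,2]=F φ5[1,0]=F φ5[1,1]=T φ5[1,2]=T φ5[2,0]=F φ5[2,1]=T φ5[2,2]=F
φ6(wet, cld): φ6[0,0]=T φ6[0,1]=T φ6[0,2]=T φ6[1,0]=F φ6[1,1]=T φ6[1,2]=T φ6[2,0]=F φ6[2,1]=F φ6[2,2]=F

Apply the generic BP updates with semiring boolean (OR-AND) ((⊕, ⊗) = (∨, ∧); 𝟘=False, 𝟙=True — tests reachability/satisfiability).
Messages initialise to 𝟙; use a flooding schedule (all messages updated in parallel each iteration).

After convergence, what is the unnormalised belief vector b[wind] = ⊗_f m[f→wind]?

b[wind] = [T, T, F]

init: all messages = 𝟙 over 3 values
r1 m[φ0→fog] = [T, T, T]
r1 m[φ0→cld] = [T, T, T]
r1 m[φ1→cld] = [T, T, T]
r1 m[φ1→snow] = [T, T, T]
r1 m[φ2→fog] = [T, T, F]
r1 m[φ2→wind] = [T, T, F]
r1 m[φ3→slip] = [T, T, T]
r1 m[φ3→wind] = [T, T, T]
r1 m[φ4→slip] = [T, F, T]
r1 m[φ4→sprk] = [T, F, F]
r1 m[φ5→fog] = [F, T, T]
r1 m[φ5→ice] = [F, T, T]
r1 m[φ6→wet] = [T, T, F]
r1 m[φ6→cld] = [T, T, T]
r1 m[fog→φ0] = [T, T, T]
r1 m[fog→φ2] = [T, T, T]
r1 m[fog→φ5] = [T, T, T]
r1 m[wet→φ6] = [T, T, T]
r1 m[slip→φ3] = [T, T, T]
r1 m[slip→φ4] = [T, T, T]
r1 m[sprk→φ4] = [T, T, T]
r1 m[cld→φ0] = [T, T, T]
r1 m[cld→φ1] = [T, T, T]
r1 m[cld→φ6] = [T, T, T]
r1 m[wind→φ2] = [T, T, T]
r1 m[wind→φ3] = [T, T, T]
r1 m[ice→φ5] = [T, T, T]
r1 m[snow→φ1] = [T, T, T]
r2 m[φ0→fog] = [T, T, T]
r2 m[φ0→cld] = [T, T, T]
r2 m[φ1→cld] = [T, T, T]
r2 m[φ1→snow] = [T, T, T]
r2 m[φ2→fog] = [T, T, F]
r2 m[φ2→wind] = [T, T, F]
r2 m[φ3→slip] = [T, T, T]
r2 m[φ3→wind] = [T, T, T]
r2 m[φ4→slip] = [T, F, T]
r2 m[φ4→sprk] = [T, F, F]
r2 m[φ5→fog] = [F, T, T]
r2 m[φ5→ice] = [F, T, T]
r2 m[φ6→wet] = [T, T, F]
r2 m[φ6→cld] = [T, T, T]
r2 m[fog→φ0] = [F, T, F]
r2 m[fog→φ2] = [F, T, T]
r2 m[fog→φ5] = [T, T, F]
r2 m[wet→φ6] = [T, T, T]
r2 m[slip→φ3] = [T, F, T]
r2 m[slip→φ4] = [T, T, T]
r2 m[sprk→φ4] = [T, T, T]
r2 m[cld→φ0] = [T, T, T]
r2 m[cld→φ1] = [T, T, T]
r2 m[cld→φ6] = [T, T, T]
r2 m[wind→φ2] = [T, T, T]
r2 m[wind→φ3] = [T, T, F]
r2 m[ice→φ5] = [T, T, T]
r2 m[snow→φ1] = [T, T, T]
r3 m[φ0→fog] = [T, T, T]
r3 m[φ0→cld] = [T, F, F]
r3 m[φ1→cld] = [T, T, T]
r3 m[φ1→snow] = [T, T, T]
r3 m[φ2→fog] = [T, T, F]
r3 m[φ2→wind] = [T, T, F]
r3 m[φ3→slip] = [T, T, T]
r3 m[φ3→wind] = [T, T, T]
r3 m[φ4→slip] = [T, F, T]
r3 m[φ4→sprk] = [T, F, F]
r3 m[φ5→fog] = [F, T, T]
r3 m[φ5→ice] = [F, T, T]
r3 m[φ6→wet] = [T, T, F]
r3 m[φ6→cld] = [T, T, T]
r3 m[fog→φ0] = [F, T, F]
r3 m[fog→φ2] = [F, T, T]
r3 m[fog→φ5] = [T, T, F]
r3 m[wet→φ6] = [T, T, T]
r3 m[slip→φ3] = [T, F, T]
r3 m[slip→φ4] = [T, T, T]
r3 m[sprk→φ4] = [T, T, T]
r3 m[cld→φ0] = [T, T, T]
r3 m[cld→φ1] = [T, T, T]
r3 m[cld→φ6] = [T, T, T]
r3 m[wind→φ2] = [T, T, T]
r3 m[wind→φ3] = [T, T, F]
r3 m[ice→φ5] = [T, T, T]
r3 m[snow→φ1] = [T, T, T]
r4 m[φ0→fog] = [T, T, T]
r4 m[φ0→cld] = [T, F, F]
r4 m[φ1→cld] = [T, T, T]
r4 m[φ1→snow] = [T, T, T]
r4 m[φ2→fog] = [T, T, F]
r4 m[φ2→wind] = [T, T, F]
r4 m[φ3→slip] = [T, T, T]
r4 m[φ3→wind] = [T, T, T]
r4 m[φ4→slip] = [T, F, T]
r4 m[φ4→sprk] = [T, F, F]
r4 m[φ5→fog] = [F, T, T]
r4 m[φ5→ice] = [F, T, T]
r4 m[φ6→wet] = [T, T, F]
r4 m[φ6→cld] = [T, T, T]
r4 m[fog→φ0] = [F, T, F]
r4 m[fog→φ2] = [F, T, T]
r4 m[fog→φ5] = [T, T, F]
r4 m[wet→φ6] = [T, T, T]
r4 m[slip→φ3] = [T, F, T]
r4 m[slip→φ4] = [T, T, T]
r4 m[sprk→φ4] = [T, T, T]
r4 m[cld→φ0] = [T, T, T]
r4 m[cld→φ1] = [T, F, F]
r4 m[cld→φ6] = [T, F, F]
r4 m[wind→φ2] = [T, T, T]
r4 m[wind→φ3] = [T, T, F]
r4 m[ice→φ5] = [T, T, T]
r4 m[snow→φ1] = [T, T, T]
r5 m[φ0→fog] = [T, T, T]
r5 m[φ0→cld] = [T, F, F]
r5 m[φ1→cld] = [T, T, T]
r5 m[φ1→snow] = [F, F, T]
r5 m[φ2→fog] = [T, T, F]
r5 m[φ2→wind] = [T, T, F]
r5 m[φ3→slip] = [T, T, T]
r5 m[φ3→wind] = [T, T, T]
r5 m[φ4→slip] = [T, F, T]
r5 m[φ4→sprk] = [T, F, F]
r5 m[φ5→fog] = [F, T, T]
r5 m[φ5→ice] = [F, T, T]
r5 m[φ6→wet] = [T, F, F]
r5 m[φ6→cld] = [T, T, T]
r5 m[fog→φ0] = [F, T, F]
r5 m[fog→φ2] = [F, T, T]
r5 m[fog→φ5] = [T, T, F]
r5 m[wet→φ6] = [T, T, T]
r5 m[slip→φ3] = [T, F, T]
r5 m[slip→φ4] = [T, T, T]
r5 m[sprk→φ4] = [T, T, T]
r5 m[cld→φ0] = [T, T, T]
r5 m[cld→φ1] = [T, F, F]
r5 m[cld→φ6] = [T, F, F]
r5 m[wind→φ2] = [T, T, T]
r5 m[wind→φ3] = [T, T, F]
r5 m[ice→φ5] = [T, T, T]
r5 m[snow→φ1] = [T, T, T]
r6 m[φ0→fog] = [T, T, T]
r6 m[φ0→cld] = [T, F, F]
r6 m[φ1→cld] = [T, T, T]
r6 m[φ1→snow] = [F, F, T]
r6 m[φ2→fog] = [T, T, F]
r6 m[φ2→wind] = [T, T, F]
r6 m[φ3→slip] = [T, T, T]
r6 m[φ3→wind] = [T, T, T]
r6 m[φ4→slip] = [T, F, T]
r6 m[φ4→sprk] = [T, F, F]
r6 m[φ5→fog] = [F, T, T]
r6 m[φ5→ice] = [F, T, T]
r6 m[φ6→wet] = [T, F, F]
r6 m[φ6→cld] = [T, T, T]
r6 m[fog→φ0] = [F, T, F]
r6 m[fog→φ2] = [F, T, T]
r6 m[fog→φ5] = [T, T, F]
r6 m[wet→φ6] = [T, T, T]
r6 m[slip→φ3] = [T, F, T]
r6 m[slip→φ4] = [T, T, T]
r6 m[sprk→φ4] = [T, T, T]
r6 m[cld→φ0] = [T, T, T]
r6 m[cld→φ1] = [T, F, F]
r6 m[cld→φ6] = [T, F, F]
r6 m[wind→φ2] = [T, T, T]
r6 m[wind→φ3] = [T, T, F]
r6 m[ice→φ5] = [T, T, T]
r6 m[snow→φ1] = [T, T, T]
fixed point reached at round 6
b[wind] = ⊗ incoming = [T, T, F]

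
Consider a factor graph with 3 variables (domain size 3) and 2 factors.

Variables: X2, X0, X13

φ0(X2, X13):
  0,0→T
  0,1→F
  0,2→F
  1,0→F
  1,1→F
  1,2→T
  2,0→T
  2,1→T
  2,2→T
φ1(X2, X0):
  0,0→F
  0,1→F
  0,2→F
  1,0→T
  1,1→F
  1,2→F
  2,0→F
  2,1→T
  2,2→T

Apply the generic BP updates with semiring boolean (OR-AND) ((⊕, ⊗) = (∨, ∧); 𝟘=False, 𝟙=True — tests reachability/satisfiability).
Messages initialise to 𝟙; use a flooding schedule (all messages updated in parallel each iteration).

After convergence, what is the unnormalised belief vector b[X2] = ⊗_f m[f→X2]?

b[X2] = [F, T, T]

init: all messages = 𝟙 over 3 values
r1 m[φ0→X2] = [T, T, T]
r1 m[φ0→X13] = [T, T, T]
r1 m[φ1→X2] = [F, T, T]
r1 m[φ1→X0] = [T, T, T]
r1 m[X2→φ0] = [T, T, T]
r1 m[X2→φ1] = [T, T, T]
r1 m[X0→φ1] = [T, T, T]
r1 m[X13→φ0] = [T, T, T]
r2 m[φ0→X2] = [T, T, T]
r2 m[φ0→X13] = [T, T, T]
r2 m[φ1→X2] = [F, T, T]
r2 m[φ1→X0] = [T, T, T]
r2 m[X2→φ0] = [F, T, T]
r2 m[X2→φ1] = [T, T, T]
r2 m[X0→φ1] = [T, T, T]
r2 m[X13→φ0] = [T, T, T]
r3 m[φ0→X2] = [T, T, T]
r3 m[φ0→X13] = [T, T, T]
r3 m[φ1→X2] = [F, T, T]
r3 m[φ1→X0] = [T, T, T]
r3 m[X2→φ0] = [F, T, T]
r3 m[X2→φ1] = [T, T, T]
r3 m[X0→φ1] = [T, T, T]
r3 m[X13→φ0] = [T, T, T]
fixed point reached at round 3
b[X2] = ⊗ incoming = [F, T, T]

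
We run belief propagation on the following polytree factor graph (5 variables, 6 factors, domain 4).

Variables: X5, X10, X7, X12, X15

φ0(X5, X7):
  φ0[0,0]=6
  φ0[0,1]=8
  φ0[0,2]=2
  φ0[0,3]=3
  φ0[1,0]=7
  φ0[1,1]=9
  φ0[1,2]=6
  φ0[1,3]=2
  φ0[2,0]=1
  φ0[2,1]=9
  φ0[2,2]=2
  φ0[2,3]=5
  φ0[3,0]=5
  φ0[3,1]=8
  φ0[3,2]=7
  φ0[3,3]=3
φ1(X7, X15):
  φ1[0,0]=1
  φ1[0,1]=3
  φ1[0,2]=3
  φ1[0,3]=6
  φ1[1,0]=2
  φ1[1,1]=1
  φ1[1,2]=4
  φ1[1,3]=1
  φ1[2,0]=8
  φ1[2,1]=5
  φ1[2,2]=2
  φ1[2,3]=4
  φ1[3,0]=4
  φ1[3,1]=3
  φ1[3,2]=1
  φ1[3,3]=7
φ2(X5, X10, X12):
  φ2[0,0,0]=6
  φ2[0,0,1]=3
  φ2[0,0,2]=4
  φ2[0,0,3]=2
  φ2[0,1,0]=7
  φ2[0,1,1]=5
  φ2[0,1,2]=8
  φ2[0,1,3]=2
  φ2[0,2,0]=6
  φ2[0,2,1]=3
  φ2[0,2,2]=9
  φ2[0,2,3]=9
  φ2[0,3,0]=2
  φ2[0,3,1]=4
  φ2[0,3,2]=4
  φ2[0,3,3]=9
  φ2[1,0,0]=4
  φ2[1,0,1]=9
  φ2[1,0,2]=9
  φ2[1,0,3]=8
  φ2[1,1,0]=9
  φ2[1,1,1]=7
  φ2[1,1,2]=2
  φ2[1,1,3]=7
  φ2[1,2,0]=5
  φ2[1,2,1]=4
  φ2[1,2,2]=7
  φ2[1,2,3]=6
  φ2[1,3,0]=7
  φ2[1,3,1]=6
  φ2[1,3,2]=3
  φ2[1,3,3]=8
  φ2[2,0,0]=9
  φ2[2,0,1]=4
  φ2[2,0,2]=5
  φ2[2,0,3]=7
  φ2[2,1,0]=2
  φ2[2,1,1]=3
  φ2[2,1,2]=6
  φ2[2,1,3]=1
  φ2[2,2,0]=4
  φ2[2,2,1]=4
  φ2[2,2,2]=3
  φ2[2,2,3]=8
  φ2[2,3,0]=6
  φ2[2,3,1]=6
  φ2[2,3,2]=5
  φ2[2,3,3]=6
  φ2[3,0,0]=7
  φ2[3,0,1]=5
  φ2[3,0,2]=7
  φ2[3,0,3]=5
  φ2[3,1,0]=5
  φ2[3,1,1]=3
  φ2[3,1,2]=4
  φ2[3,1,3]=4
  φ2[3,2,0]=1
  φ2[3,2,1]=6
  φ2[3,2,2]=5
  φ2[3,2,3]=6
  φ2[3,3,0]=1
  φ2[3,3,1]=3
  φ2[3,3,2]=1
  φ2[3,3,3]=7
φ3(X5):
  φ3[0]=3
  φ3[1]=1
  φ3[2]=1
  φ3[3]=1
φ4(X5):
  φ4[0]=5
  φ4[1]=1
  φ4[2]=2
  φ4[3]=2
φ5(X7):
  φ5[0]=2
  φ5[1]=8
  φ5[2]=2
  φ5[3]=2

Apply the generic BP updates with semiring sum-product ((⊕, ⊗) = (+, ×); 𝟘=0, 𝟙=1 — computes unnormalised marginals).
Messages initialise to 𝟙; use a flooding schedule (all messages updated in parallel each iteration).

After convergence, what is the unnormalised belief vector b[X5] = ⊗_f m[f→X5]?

init: all messages = 𝟙 over 4 values
r1 m[φ0→X5] = [19, 24, 17, 23]
r1 m[φ0→X7] = [19, 34, 17, 13]
r1 m[φ1→X7] = [13, 8, 19, 15]
r1 m[φ1→X15] = [15, 12, 10, 18]
r1 m[φ2→X5] = [83, 101, 79, 70]
r1 m[φ2→X10] = [94, 75, 86, 78]
r1 m[φ2→X12] = [81, 75, 82, 95]
r1 m[φ3→X5] = [3, 1, 1, 1]
r1 m[φ4→X5] = [5, 1, 2, 2]
r1 m[φ5→X7] = [2, 8, 2, 2]
r1 m[X5→φ0] = [1, 1, 1, 1]
r1 m[X5→φ2] = [1, 1, 1, 1]
r1 m[X5→φ3] = [1, 1, 1, 1]
r1 m[X5→φ4] = [1, 1, 1, 1]
r1 m[X10→φ2] = [1, 1, 1, 1]
r1 m[X7→φ0] = [1, 1, 1, 1]
r1 m[X7→φ1] = [1, 1, 1, 1]
r1 m[X7→φ5] = [1, 1, 1, 1]
r1 m[X12→φ2] = [1, 1, 1, 1]
r1 m[X15→φ1] = [1, 1, 1, 1]
r2 m[φ0→X5] = [19, 24, 17, 23]
r2 m[φ0→X7] = [19, 34, 17, 13]
r2 m[φ1→X7] = [13, 8, 19, 15]
r2 m[φ1→X15] = [15, 12, 10, 18]
r2 m[φ2→X5] = [83, 101, 79, 70]
r2 m[φ2→X10] = [94, 75, 86, 78]
r2 m[φ2→X12] = [81, 75, 82, 95]
r2 m[φ3→X5] = [3, 1, 1, 1]
r2 m[φ4→X5] = [5, 1, 2, 2]
r2 m[φ5→X7] = [2, 8, 2, 2]
r2 m[X5→φ0] = [1245, 101, 158, 140]
r2 m[X5→φ2] = [285, 24, 34, 46]
r2 m[X5→φ3] = [7885, 2424, 2686, 3220]
r2 m[X5→φ4] = [4731, 2424, 1343, 1610]
r2 m[X10→φ2] = [1, 1, 1, 1]
r2 m[X7→φ0] = [26, 64, 38, 30]
r2 m[X7→φ1] = [38, 272, 34, 26]
r2 m[X7→φ5] = [247, 272, 323, 195]
r2 m[X12→φ2] = [1, 1, 1, 1]
r2 m[X15→φ1] = [1, 1, 1, 1]
r3 m[φ0→X5] = [834, 1046, 828, 998]
r3 m[φ0→X7] = [9035, 13411, 4392, 5147]
r3 m[φ1→X7] = [13, 8, 19, 15]
r3 m[φ1→X15] = [958, 634, 1296, 818]
r3 m[φ2→X5] = [83, 101, 79, 70]
r3 m[φ2→X10] = [6949, 8014, 9697, 7325]
r3 m[φ2→X12] = [7943, 6259, 9057, 8726]
r3 m[φ3→X5] = [3, 1, 1, 1]
r3 m[φ4→X5] = [5, 1, 2, 2]
r3 m[φ5→X7] = [2, 8, 2, 2]
r3 m[X5→φ0] = [1245, 101, 158, 140]
r3 m[X5→φ2] = [285, 24, 34, 46]
r3 m[X5→φ3] = [7885, 2424, 2686, 3220]
r3 m[X5→φ4] = [4731, 2424, 1343, 1610]
r3 m[X10→φ2] = [1, 1, 1, 1]
r3 m[X7→φ0] = [26, 64, 38, 30]
r3 m[X7→φ1] = [38, 272, 34, 26]
r3 m[X7→φ5] = [247, 272, 323, 195]
r3 m[X12→φ2] = [1, 1, 1, 1]
r3 m[X15→φ1] = [1, 1, 1, 1]
r4 m[φ0→X5] = [834, 1046, 828, 998]
r4 m[φ0→X7] = [9035, 13411, 4392, 5147]
r4 m[φ1→X7] = [13, 8, 19, 15]
r4 m[φ1→X15] = [958, 634, 1296, 818]
r4 m[φ2→X5] = [83, 101, 79, 70]
r4 m[φ2→X10] = [6949, 8014, 9697, 7325]
r4 m[φ2→X12] = [7943, 6259, 9057, 8726]
r4 m[φ3→X5] = [3, 1, 1, 1]
r4 m[φ4→X5] = [5, 1, 2, 2]
r4 m[φ5→X7] = [2, 8, 2, 2]
r4 m[X5→φ0] = [1245, 101, 158, 140]
r4 m[X5→φ2] = [12510, 1046, 1656, 1996]
r4 m[X5→φ3] = [346110, 105646, 130824, 139720]
r4 m[X5→φ4] = [207666, 105646, 65412, 69860]
r4 m[X10→φ2] = [1, 1, 1, 1]
r4 m[X7→φ0] = [26, 64, 38, 30]
r4 m[X7→φ1] = [18070, 107288, 8784, 10294]
r4 m[X7→φ5] = [117455, 107288, 83448, 77205]
r4 m[X12→φ2] = [1, 1, 1, 1]
r4 m[X15→φ1] = [1, 1, 1, 1]
r5 m[φ0→X5] = [834, 1046, 828, 998]
r5 m[φ0→X7] = [9035, 13411, 4392, 5147]
r5 m[φ1→X7] = [13, 8, 19, 15]
r5 m[φ1→X15] = [344094, 236300, 511224, 322902]
r5 m[φ2→X5] = [83, 101, 79, 70]
r5 m[φ2→X10] = [308334, 353178, 428174, 324834]
r5 m[φ2→X12] = [351580, 276930, 400112, 385898]
r5 m[φ3→X5] = [3, 1, 1, 1]
r5 m[φ4→X5] = [5, 1, 2, 2]
r5 m[φ5→X7] = [2, 8, 2, 2]
r5 m[X5→φ0] = [1245, 101, 158, 140]
r5 m[X5→φ2] = [12510, 1046, 1656, 1996]
r5 m[X5→φ3] = [346110, 105646, 130824, 139720]
r5 m[X5→φ4] = [207666, 105646, 65412, 69860]
r5 m[X10→φ2] = [1, 1, 1, 1]
r5 m[X7→φ0] = [26, 64, 38, 30]
r5 m[X7→φ1] = [18070, 107288, 8784, 10294]
r5 m[X7→φ5] = [117455, 107288, 83448, 77205]
r5 m[X12→φ2] = [1, 1, 1, 1]
r5 m[X15→φ1] = [1, 1, 1, 1]
r6 m[φ0→X5] = [834, 1046, 828, 998]
r6 m[φ0→X7] = [9035, 13411, 4392, 5147]
r6 m[φ1→X7] = [13, 8, 19, 15]
r6 m[φ1→X15] = [344094, 236300, 511224, 322902]
r6 m[φ2→X5] = [83, 101, 79, 70]
r6 m[φ2→X10] = [308334, 353178, 428174, 324834]
r6 m[φ2→X12] = [351580, 276930, 400112, 385898]
r6 m[φ3→X5] = [3, 1, 1, 1]
r6 m[φ4→X5] = [5, 1, 2, 2]
r6 m[φ5→X7] = [2, 8, 2, 2]
r6 m[X5→φ0] = [1245, 101, 158, 140]
r6 m[X5→φ2] = [12510, 1046, 1656, 1996]
r6 m[X5→φ3] = [346110, 105646, 130824, 139720]
r6 m[X5→φ4] = [207666, 105646, 65412, 69860]
r6 m[X10→φ2] = [1, 1, 1, 1]
r6 m[X7→φ0] = [26, 64, 38, 30]
r6 m[X7→φ1] = [18070, 107288, 8784, 10294]
r6 m[X7→φ5] = [117455, 107288, 83448, 77205]
r6 m[X12→φ2] = [1, 1, 1, 1]
r6 m[X15→φ1] = [1, 1, 1, 1]
fixed point reached at round 6
b[X5] = ⊗ incoming = [1038330, 105646, 130824, 139720]

b[X5] = [1038330, 105646, 130824, 139720]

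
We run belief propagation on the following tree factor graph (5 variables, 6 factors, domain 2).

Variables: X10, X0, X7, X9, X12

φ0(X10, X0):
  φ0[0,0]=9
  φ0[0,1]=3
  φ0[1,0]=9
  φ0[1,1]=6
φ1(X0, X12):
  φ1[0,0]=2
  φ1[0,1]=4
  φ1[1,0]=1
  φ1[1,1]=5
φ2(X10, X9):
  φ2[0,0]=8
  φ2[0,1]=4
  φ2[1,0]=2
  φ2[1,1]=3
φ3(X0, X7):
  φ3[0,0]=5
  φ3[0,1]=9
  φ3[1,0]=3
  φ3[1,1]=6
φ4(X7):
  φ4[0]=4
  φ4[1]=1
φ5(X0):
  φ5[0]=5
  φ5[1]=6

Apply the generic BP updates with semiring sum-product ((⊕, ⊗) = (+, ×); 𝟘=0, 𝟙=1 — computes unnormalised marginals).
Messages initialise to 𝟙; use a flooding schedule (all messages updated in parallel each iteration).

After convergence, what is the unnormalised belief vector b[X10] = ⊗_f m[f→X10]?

init: all messages = 𝟙 over 2 values
r1 m[φ0→X10] = [12, 15]
r1 m[φ0→X0] = [18, 9]
r1 m[φ1→X0] = [6, 6]
r1 m[φ1→X12] = [3, 9]
r1 m[φ2→X10] = [12, 5]
r1 m[φ2→X9] = [10, 7]
r1 m[φ3→X0] = [14, 9]
r1 m[φ3→X7] = [8, 15]
r1 m[φ4→X7] = [4, 1]
r1 m[φ5→X0] = [5, 6]
r1 m[X10→φ0] = [1, 1]
r1 m[X10→φ2] = [1, 1]
r1 m[X0→φ0] = [1, 1]
r1 m[X0→φ1] = [1, 1]
r1 m[X0→φ3] = [1, 1]
r1 m[X0→φ5] = [1, 1]
r1 m[X7→φ3] = [1, 1]
r1 m[X7→φ4] = [1, 1]
r1 m[X9→φ2] = [1, 1]
r1 m[X12→φ1] = [1, 1]
r2 m[φ0→X10] = [12, 15]
r2 m[φ0→X0] = [18, 9]
r2 m[φ1→X0] = [6, 6]
r2 m[φ1→X12] = [3, 9]
r2 m[φ2→X10] = [12, 5]
r2 m[φ2→X9] = [10, 7]
r2 m[φ3→X0] = [14, 9]
r2 m[φ3→X7] = [8, 15]
r2 m[φ4→X7] = [4, 1]
r2 m[φ5→X0] = [5, 6]
r2 m[X10→φ0] = [12, 5]
r2 m[X10→φ2] = [12, 15]
r2 m[X0→φ0] = [420, 324]
r2 m[X0→φ1] = [1260, 486]
r2 m[X0→φ3] = [540, 324]
r2 m[X0→φ5] = [1512, 486]
r2 m[X7→φ3] = [4, 1]
r2 m[X7→φ4] = [8, 15]
r2 m[X9→φ2] = [1, 1]
r2 m[X12→φ1] = [1, 1]
r3 m[φ0→X10] = [4752, 5724]
r3 m[φ0→X0] = [153, 66]
r3 m[φ1→X0] = [6, 6]
r3 m[φ1→X12] = [3006, 7470]
r3 m[φ2→X10] = [12, 5]
r3 m[φ2→X9] = [126, 93]
r3 m[φ3→X0] = [29, 18]
r3 m[φ3→X7] = [3672, 6804]
r3 m[φ4→X7] = [4, 1]
r3 m[φ5→X0] = [5, 6]
r3 m[X10→φ0] = [12, 5]
r3 m[X10→φ2] = [12, 15]
r3 m[X0→φ0] = [420, 324]
r3 m[X0→φ1] = [1260, 486]
r3 m[X0→φ3] = [540, 324]
r3 m[X0→φ5] = [1512, 486]
r3 m[X7→φ3] = [4, 1]
r3 m[X7→φ4] = [8, 15]
r3 m[X9→φ2] = [1, 1]
r3 m[X12→φ1] = [1, 1]
r4 m[φ0→X10] = [4752, 5724]
r4 m[φ0→X0] = [153, 66]
r4 m[φ1→X0] = [6, 6]
r4 m[φ1→X12] = [3006, 7470]
r4 m[φ2→X10] = [12, 5]
r4 m[φ2→X9] = [126, 93]
r4 m[φ3→X0] = [29, 18]
r4 m[φ3→X7] = [3672, 6804]
r4 m[φ4→X7] = [4, 1]
r4 m[φ5→X0] = [5, 6]
r4 m[X10→φ0] = [12, 5]
r4 m[X10→φ2] = [4752, 5724]
r4 m[X0→φ0] = [870, 648]
r4 m[X0→φ1] = [22185, 7128]
r4 m[X0→φ3] = [4590, 2376]
r4 m[X0→φ5] = [26622, 7128]
r4 m[X7→φ3] = [4, 1]
r4 m[X7→φ4] = [3672, 6804]
r4 m[X9→φ2] = [1, 1]
r4 m[X12→φ1] = [1, 1]
r5 m[φ0→X10] = [9774, 11718]
r5 m[φ0→X0] = [153, 66]
r5 m[φ1→X0] = [6, 6]
r5 m[φ1→X12] = [51498, 124380]
r5 m[φ2→X10] = [12, 5]
r5 m[φ2→X9] = [49464, 36180]
r5 m[φ3→X0] = [29, 18]
r5 m[φ3→X7] = [30078, 55566]
r5 m[φ4→X7] = [4, 1]
r5 m[φ5→X0] = [5, 6]
r5 m[X10→φ0] = [12, 5]
r5 m[X10→φ2] = [4752, 5724]
r5 m[X0→φ0] = [870, 648]
r5 m[X0→φ1] = [22185, 7128]
r5 m[X0→φ3] = [4590, 2376]
r5 m[X0→φ5] = [26622, 7128]
r5 m[X7→φ3] = [4, 1]
r5 m[X7→φ4] = [3672, 6804]
r5 m[X9→φ2] = [1, 1]
r5 m[X12→φ1] = [1, 1]
r6 m[φ0→X10] = [9774, 11718]
r6 m[φ0→X0] = [153, 66]
r6 m[φ1→X0] = [6, 6]
r6 m[φ1→X12] = [51498, 124380]
r6 m[φ2→X10] = [12, 5]
r6 m[φ2→X9] = [49464, 36180]
r6 m[φ3→X0] = [29, 18]
r6 m[φ3→X7] = [30078, 55566]
r6 m[φ4→X7] = [4, 1]
r6 m[φ5→X0] = [5, 6]
r6 m[X10→φ0] = [12, 5]
r6 m[X10→φ2] = [9774, 11718]
r6 m[X0→φ0] = [870, 648]
r6 m[X0→φ1] = [22185, 7128]
r6 m[X0→φ3] = [4590, 2376]
r6 m[X0→φ5] = [26622, 7128]
r6 m[X7→φ3] = [4, 1]
r6 m[X7→φ4] = [30078, 55566]
r6 m[X9→φ2] = [1, 1]
r6 m[X12→φ1] = [1, 1]
r7 m[φ0→X10] = [9774, 11718]
r7 m[φ0→X0] = [153, 66]
r7 m[φ1→X0] = [6, 6]
r7 m[φ1→X12] = [51498, 124380]
r7 m[φ2→X10] = [12, 5]
r7 m[φ2→X9] = [101628, 74250]
r7 m[φ3→X0] = [29, 18]
r7 m[φ3→X7] = [30078, 55566]
r7 m[φ4→X7] = [4, 1]
r7 m[φ5→X0] = [5, 6]
r7 m[X10→φ0] = [12, 5]
r7 m[X10→φ2] = [9774, 11718]
r7 m[X0→φ0] = [870, 648]
r7 m[X0→φ1] = [22185, 7128]
r7 m[X0→φ3] = [4590, 2376]
r7 m[X0→φ5] = [26622, 7128]
r7 m[X7→φ3] = [4, 1]
r7 m[X7→φ4] = [30078, 55566]
r7 m[X9→φ2] = [1, 1]
r7 m[X12→φ1] = [1, 1]
r8 m[φ0→X10] = [9774, 11718]
r8 m[φ0→X0] = [153, 66]
r8 m[φ1→X0] = [6, 6]
r8 m[φ1→X12] = [51498, 124380]
r8 m[φ2→X10] = [12, 5]
r8 m[φ2→X9] = [101628, 74250]
r8 m[φ3→X0] = [29, 18]
r8 m[φ3→X7] = [30078, 55566]
r8 m[φ4→X7] = [4, 1]
r8 m[φ5→X0] = [5, 6]
r8 m[X10→φ0] = [12, 5]
r8 m[X10→φ2] = [9774, 11718]
r8 m[X0→φ0] = [870, 648]
r8 m[X0→φ1] = [22185, 7128]
r8 m[X0→φ3] = [4590, 2376]
r8 m[X0→φ5] = [26622, 7128]
r8 m[X7→φ3] = [4, 1]
r8 m[X7→φ4] = [30078, 55566]
r8 m[X9→φ2] = [1, 1]
r8 m[X12→φ1] = [1, 1]
fixed point reached at round 8
b[X10] = ⊗ incoming = [117288, 58590]

b[X10] = [117288, 58590]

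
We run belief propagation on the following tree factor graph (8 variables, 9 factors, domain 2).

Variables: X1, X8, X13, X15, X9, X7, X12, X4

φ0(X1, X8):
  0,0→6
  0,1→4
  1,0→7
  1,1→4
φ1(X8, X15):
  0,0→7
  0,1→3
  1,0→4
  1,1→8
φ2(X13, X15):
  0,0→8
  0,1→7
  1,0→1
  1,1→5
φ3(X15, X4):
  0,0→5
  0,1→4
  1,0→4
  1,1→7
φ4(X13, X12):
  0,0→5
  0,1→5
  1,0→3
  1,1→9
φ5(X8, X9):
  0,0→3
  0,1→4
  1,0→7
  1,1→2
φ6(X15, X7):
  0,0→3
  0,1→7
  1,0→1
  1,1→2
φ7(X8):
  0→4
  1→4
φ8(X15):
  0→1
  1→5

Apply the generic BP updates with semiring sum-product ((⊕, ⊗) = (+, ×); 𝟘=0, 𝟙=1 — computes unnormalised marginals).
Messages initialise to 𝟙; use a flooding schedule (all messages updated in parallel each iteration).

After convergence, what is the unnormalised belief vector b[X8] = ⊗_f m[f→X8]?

b[X8] = [44520840, 58959360]

init: all messages = 𝟙 over 2 values
r1 m[φ0→X1] = [10, 11]
r1 m[φ0→X8] = [13, 8]
r1 m[φ1→X8] = [10, 12]
r1 m[φ1→X15] = [11, 11]
r1 m[φ2→X13] = [15, 6]
r1 m[φ2→X15] = [9, 12]
r1 m[φ3→X15] = [9, 11]
r1 m[φ3→X4] = [9, 11]
r1 m[φ4→X13] = [10, 12]
r1 m[φ4→X12] = [8, 14]
r1 m[φ5→X8] = [7, 9]
r1 m[φ5→X9] = [10, 6]
r1 m[φ6→X15] = [10, 3]
r1 m[φ6→X7] = [4, 9]
r1 m[φ7→X8] = [4, 4]
r1 m[φ8→X15] = [1, 5]
r1 m[X1→φ0] = [1, 1]
r1 m[X8→φ0] = [1, 1]
r1 m[X8→φ1] = [1, 1]
r1 m[X8→φ5] = [1, 1]
r1 m[X8→φ7] = [1, 1]
r1 m[X13→φ2] = [1, 1]
r1 m[X13→φ4] = [1, 1]
r1 m[X15→φ1] = [1, 1]
r1 m[X15→φ2] = [1, 1]
r1 m[X15→φ3] = [1, 1]
r1 m[X15→φ6] = [1, 1]
r1 m[X15→φ8] = [1, 1]
r1 m[X9→φ5] = [1, 1]
r1 m[X7→φ6] = [1, 1]
r1 m[X12→φ4] = [1, 1]
r1 m[X4→φ3] = [1, 1]
r2 m[φ0→X1] = [10, 11]
r2 m[φ0→X8] = [13, 8]
r2 m[φ1→X8] = [10, 12]
r2 m[φ1→X15] = [11, 11]
r2 m[φ2→X13] = [15, 6]
r2 m[φ2→X15] = [9, 12]
r2 m[φ3→X15] = [9, 11]
r2 m[φ3→X4] = [9, 11]
r2 m[φ4→X13] = [10, 12]
r2 m[φ4→X12] = [8, 14]
r2 m[φ5→X8] = [7, 9]
r2 m[φ5→X9] = [10, 6]
r2 m[φ6→X15] = [10, 3]
r2 m[φ6→X7] = [4, 9]
r2 m[φ7→X8] = [4, 4]
r2 m[φ8→X15] = [1, 5]
r2 m[X1→φ0] = [1, 1]
r2 m[X8→φ0] = [280, 432]
r2 m[X8→φ1] = [364, 288]
r2 m[X8→φ5] = [520, 384]
r2 m[X8→φ7] = [910, 864]
r2 m[X13→φ2] = [10, 12]
r2 m[X13→φ4] = [15, 6]
r2 m[X15→φ1] = [810, 1980]
r2 m[X15→φ2] = [990, 1815]
r2 m[X15→φ3] = [990, 1980]
r2 m[X15→φ6] = [891, 7260]
r2 m[X15→φ8] = [8910, 4356]
r2 m[X9→φ5] = [1, 1]
r2 m[X7→φ6] = [1, 1]
r2 m[X12→φ4] = [1, 1]
r2 m[X4→φ3] = [1, 1]
r3 m[φ0→X1] = [3408, 3688]
r3 m[φ0→X8] = [13, 8]
r3 m[φ1→X8] = [11610, 19080]
r3 m[φ1→X15] = [3700, 3396]
r3 m[φ2→X13] = [20625, 10065]
r3 m[φ2→X15] = [92, 130]
r3 m[φ3→X15] = [9, 11]
r3 m[φ3→X4] = [12870, 17820]
r3 m[φ4→X13] = [10, 12]
r3 m[φ4→X12] = [93, 129]
r3 m[φ5→X8] = [7, 9]
r3 m[φ5→X9] = [4248, 2848]
r3 m[φ6→X15] = [10, 3]
r3 m[φ6→X7] = [9933, 20757]
r3 m[φ7→X8] = [4, 4]
r3 m[φ8→X15] = [1, 5]
r3 m[X1→φ0] = [1, 1]
r3 m[X8→φ0] = [280, 432]
r3 m[X8→φ1] = [364, 288]
r3 m[X8→φ5] = [520, 384]
r3 m[X8→φ7] = [910, 864]
r3 m[X13→φ2] = [10, 12]
r3 m[X13→φ4] = [15, 6]
r3 m[X15→φ1] = [810, 1980]
r3 m[X15→φ2] = [990, 1815]
r3 m[X15→φ3] = [990, 1980]
r3 m[X15→φ6] = [891, 7260]
r3 m[X15→φ8] = [8910, 4356]
r3 m[X9→φ5] = [1, 1]
r3 m[X7→φ6] = [1, 1]
r3 m[X12→φ4] = [1, 1]
r3 m[X4→φ3] = [1, 1]
r4 m[φ0→X1] = [3408, 3688]
r4 m[φ0→X8] = [13, 8]
r4 m[φ1→X8] = [11610, 19080]
r4 m[φ1→X15] = [3700, 3396]
r4 m[φ2→X13] = [20625, 10065]
r4 m[φ2→X15] = [92, 130]
r4 m[φ3→X15] = [9, 11]
r4 m[φ3→X4] = [12870, 17820]
r4 m[φ4→X13] = [10, 12]
r4 m[φ4→X12] = [93, 129]
r4 m[φ5→X8] = [7, 9]
r4 m[φ5→X9] = [4248, 2848]
r4 m[φ6→X15] = [10, 3]
r4 m[φ6→X7] = [9933, 20757]
r4 m[φ7→X8] = [4, 4]
r4 m[φ8→X15] = [1, 5]
r4 m[X1→φ0] = [1, 1]
r4 m[X8→φ0] = [325080, 686880]
r4 m[X8→φ1] = [364, 288]
r4 m[X8→φ5] = [603720, 610560]
r4 m[X8→φ7] = [1056510, 1373760]
r4 m[X13→φ2] = [10, 12]
r4 m[X13→φ4] = [20625, 10065]
r4 m[X15→φ1] = [8280, 21450]
r4 m[X15→φ2] = [333000, 560340]
r4 m[X15→φ3] = [3404000, 6622200]
r4 m[X15→φ6] = [3063600, 24281400]
r4 m[X15→φ8] = [30636000, 14568840]
r4 m[X9→φ5] = [1, 1]
r4 m[X7→φ6] = [1, 1]
r4 m[X12→φ4] = [1, 1]
r4 m[X4→φ3] = [1, 1]
r5 m[φ0→X1] = [4698000, 5023080]
r5 m[φ0→X8] = [13, 8]
r5 m[φ1→X8] = [122310, 204720]
r5 m[φ1→X15] = [3700, 3396]
r5 m[φ2→X13] = [6586380, 3134700]
r5 m[φ2→X15] = [92, 130]
r5 m[φ3→X15] = [9, 11]
r5 m[φ3→X4] = [43508800, 59971400]
r5 m[φ4→X13] = [10, 12]
r5 m[φ4→X12] = [133320, 193710]
r5 m[φ5→X8] = [7, 9]
r5 m[φ5→X9] = [6085080, 3636000]
r5 m[φ6→X15] = [10, 3]
r5 m[φ6→X7] = [33472200, 70008000]
r5 m[φ7→X8] = [4, 4]
r5 m[φ8→X15] = [1, 5]
r5 m[X1→φ0] = [1, 1]
r5 m[X8→φ0] = [325080, 686880]
r5 m[X8→φ1] = [364, 288]
r5 m[X8→φ5] = [603720, 610560]
r5 m[X8→φ7] = [1056510, 1373760]
r5 m[X13→φ2] = [10, 12]
r5 m[X13→φ4] = [20625, 10065]
r5 m[X15→φ1] = [8280, 21450]
r5 m[X15→φ2] = [333000, 560340]
r5 m[X15→φ3] = [3404000, 6622200]
r5 m[X15→φ6] = [3063600, 24281400]
r5 m[X15→φ8] = [30636000, 14568840]
r5 m[X9→φ5] = [1, 1]
r5 m[X7→φ6] = [1, 1]
r5 m[X12→φ4] = [1, 1]
r5 m[X4→φ3] = [1, 1]
r6 m[φ0→X1] = [4698000, 5023080]
r6 m[φ0→X8] = [13, 8]
r6 m[φ1→X8] = [122310, 204720]
r6 m[φ1→X15] = [3700, 3396]
r6 m[φ2→X13] = [6586380, 3134700]
r6 m[φ2→X15] = [92, 130]
r6 m[φ3→X15] = [9, 11]
r6 m[φ3→X4] = [43508800, 59971400]
r6 m[φ4→X13] = [10, 12]
r6 m[φ4→X12] = [133320, 193710]
r6 m[φ5→X8] = [7, 9]
r6 m[φ5→X9] = [6085080, 3636000]
r6 m[φ6→X15] = [10, 3]
r6 m[φ6→X7] = [33472200, 70008000]
r6 m[φ7→X8] = [4, 4]
r6 m[φ8→X15] = [1, 5]
r6 m[X1→φ0] = [1, 1]
r6 m[X8→φ0] = [3424680, 7369920]
r6 m[X8→φ1] = [364, 288]
r6 m[X8→φ5] = [6360120, 6551040]
r6 m[X8→φ7] = [11130210, 14739840]
r6 m[X13→φ2] = [10, 12]
r6 m[X13→φ4] = [6586380, 3134700]
r6 m[X15→φ1] = [8280, 21450]
r6 m[X15→φ2] = [333000, 560340]
r6 m[X15→φ3] = [3404000, 6622200]
r6 m[X15→φ6] = [3063600, 24281400]
r6 m[X15→φ8] = [30636000, 14568840]
r6 m[X9→φ5] = [1, 1]
r6 m[X7→φ6] = [1, 1]
r6 m[X12→φ4] = [1, 1]
r6 m[X4→φ3] = [1, 1]
r7 m[φ0→X1] = [50027760, 53452440]
r7 m[φ0→X8] = [13, 8]
r7 m[φ1→X8] = [122310, 204720]
r7 m[φ1→X15] = [3700, 3396]
r7 m[φ2→X13] = [6586380, 3134700]
r7 m[φ2→X15] = [92, 130]
r7 m[φ3→X15] = [9, 11]
r7 m[φ3→X4] = [43508800, 59971400]
r7 m[φ4→X13] = [10, 12]
r7 m[φ4→X12] = [42336000, 61144200]
r7 m[φ5→X8] = [7, 9]
r7 m[φ5→X9] = [64937640, 38542560]
r7 m[φ6→X15] = [10, 3]
r7 m[φ6→X7] = [33472200, 70008000]
r7 m[φ7→X8] = [4, 4]
r7 m[φ8→X15] = [1, 5]
r7 m[X1→φ0] = [1, 1]
r7 m[X8→φ0] = [3424680, 7369920]
r7 m[X8→φ1] = [364, 288]
r7 m[X8→φ5] = [6360120, 6551040]
r7 m[X8→φ7] = [11130210, 14739840]
r7 m[X13→φ2] = [10, 12]
r7 m[X13→φ4] = [6586380, 3134700]
r7 m[X15→φ1] = [8280, 21450]
r7 m[X15→φ2] = [333000, 560340]
r7 m[X15→φ3] = [3404000, 6622200]
r7 m[X15→φ6] = [3063600, 24281400]
r7 m[X15→φ8] = [30636000, 14568840]
r7 m[X9→φ5] = [1, 1]
r7 m[X7→φ6] = [1, 1]
r7 m[X12→φ4] = [1, 1]
r7 m[X4→φ3] = [1, 1]
r8 m[φ0→X1] = [50027760, 53452440]
r8 m[φ0→X8] = [13, 8]
r8 m[φ1→X8] = [122310, 204720]
r8 m[φ1→X15] = [3700, 3396]
r8 m[φ2→X13] = [6586380, 3134700]
r8 m[φ2→X15] = [92, 130]
r8 m[φ3→X15] = [9, 11]
r8 m[φ3→X4] = [43508800, 59971400]
r8 m[φ4→X13] = [10, 12]
r8 m[φ4→X12] = [42336000, 61144200]
r8 m[φ5→X8] = [7, 9]
r8 m[φ5→X9] = [64937640, 38542560]
r8 m[φ6→X15] = [10, 3]
r8 m[φ6→X7] = [33472200, 70008000]
r8 m[φ7→X8] = [4, 4]
r8 m[φ8→X15] = [1, 5]
r8 m[X1→φ0] = [1, 1]
r8 m[X8→φ0] = [3424680, 7369920]
r8 m[X8→φ1] = [364, 288]
r8 m[X8→φ5] = [6360120, 6551040]
r8 m[X8→φ7] = [11130210, 14739840]
r8 m[X13→φ2] = [10, 12]
r8 m[X13→φ4] = [6586380, 3134700]
r8 m[X15→φ1] = [8280, 21450]
r8 m[X15→φ2] = [333000, 560340]
r8 m[X15→φ3] = [3404000, 6622200]
r8 m[X15→φ6] = [3063600, 24281400]
r8 m[X15→φ8] = [30636000, 14568840]
r8 m[X9→φ5] = [1, 1]
r8 m[X7→φ6] = [1, 1]
r8 m[X12→φ4] = [1, 1]
r8 m[X4→φ3] = [1, 1]
fixed point reached at round 8
b[X8] = ⊗ incoming = [44520840, 58959360]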